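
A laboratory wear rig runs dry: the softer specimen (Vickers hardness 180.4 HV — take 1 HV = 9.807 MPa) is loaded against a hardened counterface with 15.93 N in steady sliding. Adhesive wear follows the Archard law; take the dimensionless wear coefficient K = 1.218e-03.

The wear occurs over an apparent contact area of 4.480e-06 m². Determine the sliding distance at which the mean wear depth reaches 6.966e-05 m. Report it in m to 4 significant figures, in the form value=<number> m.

value=28.46 m

Intermediate values are shown rounded — the computation keeps full float precision. Rounded once at the end to four significant digits.
Hardness H = 180.4 HV × 9.807 MPa/HV = 1769 MPa = 1.769e+09 Pa.
Expressed in SI base units: W = 15.93 N, H = 1.769e+09 Pa, K = 1.218e-03.
Permissible volume V_lim = h_lim·A = 6.966e-05 · 4.480e-06 = 3.121e-10 m³.
Inverting, life L = V_lim·H/(K·W) = 3.121e-10 · 1.769e+09 / (1.218e-03 · 15.93) = 28.46 m.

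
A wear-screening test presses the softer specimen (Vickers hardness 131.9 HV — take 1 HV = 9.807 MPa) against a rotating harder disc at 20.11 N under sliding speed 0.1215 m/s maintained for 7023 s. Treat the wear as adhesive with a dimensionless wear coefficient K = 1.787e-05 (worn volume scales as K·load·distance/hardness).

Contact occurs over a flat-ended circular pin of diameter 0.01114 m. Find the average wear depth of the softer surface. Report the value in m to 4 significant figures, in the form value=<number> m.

Intermediate values are shown rounded — the algebra runs at full precision; one last rounding, at 4 significant digits.
The distance L = v·t = 0.1215 m/s × 7023 s = 853.3 m.
Hardness H = 131.9 HV × 9.807 MPa/HV = 1294 MPa = 1.294e+09 Pa.
Contact area A = π·d²/4 = π·(0.01114 m)²/4 = 9.747e-05 m².
In SI base units: W = 20.11 N, H = 1.294e+09 Pa, K = 1.787e-05.
The Archard volume V = K·W·L/H = 1.787e-05 · 20.11 · 853.3 / 1.294e+09 = 2.371e-10 m³.
Mean depth h = V/A = 2.371e-10 / 9.747e-05 = 2.432e-06 m.

value=2.432e-06 m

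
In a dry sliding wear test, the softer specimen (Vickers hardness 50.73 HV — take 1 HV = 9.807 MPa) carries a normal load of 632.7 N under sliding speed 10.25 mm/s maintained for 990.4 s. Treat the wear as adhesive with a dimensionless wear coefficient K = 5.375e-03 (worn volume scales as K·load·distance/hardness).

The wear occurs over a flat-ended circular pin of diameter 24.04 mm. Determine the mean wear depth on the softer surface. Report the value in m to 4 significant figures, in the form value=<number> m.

value=1.529e-04 m

The computation runs at full float precision — the intermediates are printed rounded — one last rounding, at four significant digits.
Sliding speed v = 10.25 mm/s = 0.01025 m/s. Sliding distance L = v·t = 0.01025 m/s × 990.4 s = 10.15 m.
Hardness H = 50.73 HV × 9.807 MPa/HV = 497.5 MPa = 4.975e+08 Pa.
Pin diameter d = 24.04 mm = 0.02404 m. Contact area A = π·d²/4 = π·(0.02404 m)²/4 = 4.539e-04 m².
Working in SI base units: W = 632.7 N, H = 4.975e+08 Pa, K = 5.375e-03.
Wear volume V = K·W·L/H = 5.375e-03 · 632.7 · 10.15 / 4.975e+08 = 6.939e-08 m³.
Average depth h = V/A = 6.939e-08 / 4.539e-04 = 1.529e-04 m.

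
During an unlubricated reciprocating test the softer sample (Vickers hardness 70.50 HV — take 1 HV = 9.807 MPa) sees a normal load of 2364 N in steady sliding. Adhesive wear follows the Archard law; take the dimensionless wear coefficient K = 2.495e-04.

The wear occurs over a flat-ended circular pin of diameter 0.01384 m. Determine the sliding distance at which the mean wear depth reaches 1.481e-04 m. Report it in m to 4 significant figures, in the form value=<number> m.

Shown intermediates are rounded, and the computation maintains full float precision. Rounded once at the end, at four significant figures.
Hardness H = 70.50 HV × 9.807 MPa/HV = 691.4 MPa = 6.914e+08 Pa.
Contact area A = π·d²/4 = π·(0.01384 m)²/4 = 1.504e-04 m².
SI base units throughout: W = 2364 N, H = 6.914e+08 Pa, K = 2.495e-04.
Wearable volume V_lim = h_lim·A = 1.481e-04 · 1.504e-04 = 2.228e-08 m³.
Thus life L = V_lim·H/(K·W) = 2.228e-08 · 6.914e+08 / (2.495e-04 · 2364) = 26.12 m.

value=26.12 m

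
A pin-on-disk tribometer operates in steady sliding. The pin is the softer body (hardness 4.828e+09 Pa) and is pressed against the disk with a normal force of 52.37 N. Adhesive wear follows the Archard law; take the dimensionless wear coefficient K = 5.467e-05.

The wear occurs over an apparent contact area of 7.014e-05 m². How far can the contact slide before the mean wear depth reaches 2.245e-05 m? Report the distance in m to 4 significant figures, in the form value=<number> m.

The computation holds full float precision; the intermediates are printed rounded — a single final rounding to 4 significant digits.
SI base units throughout: W = 52.37 N, H = 4.828e+09 Pa, K = 5.467e-05.
At the depth limit, V_lim = h_lim·A = 2.245e-05 · 7.014e-05 = 1.575e-09 m³.
Inverting, life L = V_lim·H/(K·W) = 1.575e-09 · 4.828e+09 / (5.467e-05 · 52.37) = 2655 m.

value=2655 m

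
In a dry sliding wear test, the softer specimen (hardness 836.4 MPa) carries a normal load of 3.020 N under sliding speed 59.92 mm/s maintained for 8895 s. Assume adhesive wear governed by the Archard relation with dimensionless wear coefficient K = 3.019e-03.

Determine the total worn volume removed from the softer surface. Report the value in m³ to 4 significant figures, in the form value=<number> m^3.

value=5.810e-09 m^3

The computation runs at full float precision — intermediate values are printed rounded — one final rounding, at 4 significant figures.
Convert: Sliding speed v = 59.92 mm/s = 0.05992 m/s. Distance covered L = v·t = 0.05992 m/s × 8895 s = 533.0 m.
Convert: Hardness H = 836.4 MPa = 8.364e+08 Pa.
SI base units throughout: W = 3.020 N, H = 8.364e+08 Pa, K = 3.019e-03.
By Archard's law, V = K·W·L/H = 3.019e-03 · 3.020 · 533.0 / 8.364e+08 = 5.810e-09 m³.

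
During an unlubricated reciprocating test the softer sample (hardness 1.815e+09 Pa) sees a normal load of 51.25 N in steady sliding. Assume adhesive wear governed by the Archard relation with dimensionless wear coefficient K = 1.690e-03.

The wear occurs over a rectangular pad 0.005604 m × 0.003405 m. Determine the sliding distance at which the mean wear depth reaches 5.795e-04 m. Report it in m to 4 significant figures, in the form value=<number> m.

Quoted intermediates are rounded — all arithmetic keeps exact precision, and a single final rounding: 4 significant digits.
Convert: Contact area A = 0.005604 m × 0.003405 m = 1.908e-05 m².
Working in SI base units: W = 51.25 N, H = 1.815e+09 Pa, K = 1.690e-03.
Limit volume V_lim = h_lim·A = 5.795e-04 · 1.908e-05 = 1.106e-08 m³.
So the life L = V_lim·H/(K·W) = 1.106e-08 · 1.815e+09 / (1.690e-03 · 51.25) = 231.7 m.

value=231.7 m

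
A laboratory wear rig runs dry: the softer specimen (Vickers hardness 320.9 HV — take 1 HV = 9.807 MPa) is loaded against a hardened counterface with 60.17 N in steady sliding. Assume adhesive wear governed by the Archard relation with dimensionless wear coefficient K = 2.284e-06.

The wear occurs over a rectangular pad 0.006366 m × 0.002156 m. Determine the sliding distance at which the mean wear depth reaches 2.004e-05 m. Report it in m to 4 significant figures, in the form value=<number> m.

value=6299 m

The algebra maintains exact precision; intermediate values are printed rounded, and a single final rounding to four significant figures.
Hardness H = 320.9 HV × 9.807 MPa/HV = 3147 MPa = 3.147e+09 Pa.
Contact area A = 0.006366 m × 0.002156 m = 1.373e-05 m².
In SI base units: W = 60.17 N, H = 3.147e+09 Pa, K = 2.284e-06.
At the depth limit, V_lim = h_lim·A = 2.004e-05 · 1.373e-05 = 2.751e-10 m³.
Inverting, life L = V_lim·H/(K·W) = 2.751e-10 · 3.147e+09 / (2.284e-06 · 60.17) = 6299 m.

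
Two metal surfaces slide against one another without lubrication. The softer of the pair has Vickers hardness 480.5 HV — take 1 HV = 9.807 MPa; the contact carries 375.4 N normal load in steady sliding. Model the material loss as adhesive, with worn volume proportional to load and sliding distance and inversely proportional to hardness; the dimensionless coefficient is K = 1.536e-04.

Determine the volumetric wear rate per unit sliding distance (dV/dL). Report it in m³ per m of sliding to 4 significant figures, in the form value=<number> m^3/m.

value=1.224e-11 m^3/m

Intermediates appear rounded; all arithmetic holds exact precision; a single final rounding to four significant figures.
Convert: Hardness H = 480.5 HV × 9.807 MPa/HV = 4712 MPa = 4.712e+09 Pa.
Collected in SI base units: W = 375.4 N, H = 4.712e+09 Pa, K = 1.536e-04.
The wear rate dV/dL = K·W/H (independent of L): 1.536e-04 · 375.4 / 4.712e+09 = 1.224e-11 m³/m.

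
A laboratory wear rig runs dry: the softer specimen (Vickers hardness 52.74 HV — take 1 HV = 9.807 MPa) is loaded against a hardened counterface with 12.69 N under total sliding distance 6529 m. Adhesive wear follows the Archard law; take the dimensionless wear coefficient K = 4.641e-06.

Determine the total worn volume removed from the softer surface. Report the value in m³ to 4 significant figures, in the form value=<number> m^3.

value=7.434e-10 m^3

Each operation maintains full float precision, and intermediate values are displayed rounded. Rounded once at the end to 4 significant figures.
Convert: Hardness H = 52.74 HV × 9.807 MPa/HV = 517.2 MPa = 5.172e+08 Pa.
SI base units throughout: W = 12.69 N, H = 5.172e+08 Pa, K = 4.641e-06.
Wear volume V = K·W·L/H = 4.641e-06 · 12.69 · 6529 / 5.172e+08 = 7.434e-10 m³.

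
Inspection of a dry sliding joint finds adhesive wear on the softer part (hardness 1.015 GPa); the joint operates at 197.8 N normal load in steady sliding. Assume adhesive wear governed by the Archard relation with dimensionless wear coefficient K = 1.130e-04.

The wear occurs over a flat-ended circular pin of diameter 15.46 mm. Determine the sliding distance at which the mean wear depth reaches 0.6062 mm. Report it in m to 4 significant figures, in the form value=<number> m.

The computation holds exact precision. Intermediate values are displayed rounded, and one final rounding: 4 significant figures.
Hardness H = 1.015 GPa = 1.015e+09 Pa.
Pin diameter d = 15.46 mm = 0.01546 m. Contact area A = π·d²/4 = π·(0.01546 m)²/4 = 1.877e-04 m².
Depth limit h_lim = 0.6062 mm = 6.062e-04 m.
In SI base units: W = 197.8 N, H = 1.015e+09 Pa, K = 1.130e-04.
Limit volume V_lim = h_lim·A = 6.062e-04 · 1.877e-04 = 1.138e-07 m³.
So the life L = V_lim·H/(K·W) = 1.138e-07 · 1.015e+09 / (1.130e-04 · 197.8) = 5168 m.

value=5168 m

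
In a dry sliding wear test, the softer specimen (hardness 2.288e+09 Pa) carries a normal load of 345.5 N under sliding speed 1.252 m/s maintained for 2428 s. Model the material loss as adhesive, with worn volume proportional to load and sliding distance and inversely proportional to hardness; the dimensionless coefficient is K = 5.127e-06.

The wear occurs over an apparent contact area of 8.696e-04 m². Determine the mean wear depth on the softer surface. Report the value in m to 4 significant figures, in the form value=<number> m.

value=2.706e-06 m

The computation keeps full precision; the intermediates appear rounded — rounded just once to 4 significant figures.
Convert: Path length L = v·t = 1.252 m/s × 2428 s = 3040 m.
Restated in SI base units: W = 345.5 N, H = 2.288e+09 Pa, K = 5.127e-06.
Archard relation: V = K·W·L/H = 5.127e-06 · 345.5 · 3040 / 2.288e+09 = 2.353e-09 m³.
Wear depth h = V/A = 2.353e-09 / 8.696e-04 = 2.706e-06 m.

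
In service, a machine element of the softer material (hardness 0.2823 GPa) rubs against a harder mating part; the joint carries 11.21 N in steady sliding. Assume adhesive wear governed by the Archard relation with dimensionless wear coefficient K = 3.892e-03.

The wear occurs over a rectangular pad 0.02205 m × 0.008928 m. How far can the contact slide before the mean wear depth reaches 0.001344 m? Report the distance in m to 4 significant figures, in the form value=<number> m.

Intermediate values appear rounded — the computation runs at full precision; rounded just once: four significant digits.
Hardness H = 0.2823 GPa = 2.823e+08 Pa.
Contact area A = 0.02205 m × 0.008928 m = 1.969e-04 m².
Collected in SI base units: W = 11.21 N, H = 2.823e+08 Pa, K = 3.892e-03.
At the depth limit, V_lim = h_lim·A = 0.001344 · 1.969e-04 = 2.646e-07 m³.
So the life L = V_lim·H/(K·W) = 2.646e-07 · 2.823e+08 / (3.892e-03 · 11.21) = 1712 m.

value=1712 m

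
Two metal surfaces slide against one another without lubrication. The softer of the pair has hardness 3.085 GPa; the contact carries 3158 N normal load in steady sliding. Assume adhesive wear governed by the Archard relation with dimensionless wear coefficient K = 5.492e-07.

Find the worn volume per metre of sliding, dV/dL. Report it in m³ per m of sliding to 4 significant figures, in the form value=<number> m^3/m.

Intermediates are shown rounded. All working math carries exact precision; a single final rounding: 4 significant digits.
Hardness H = 3.085 GPa = 3.085e+09 Pa.
Expressed in SI base units: W = 3158 N, H = 3.085e+09 Pa, K = 5.492e-07.
Volumetric rate dV/dL = K·W/H: 5.492e-07 · 3158 / 3.085e+09 = 5.622e-13 m³/m.

value=5.622e-13 m^3/m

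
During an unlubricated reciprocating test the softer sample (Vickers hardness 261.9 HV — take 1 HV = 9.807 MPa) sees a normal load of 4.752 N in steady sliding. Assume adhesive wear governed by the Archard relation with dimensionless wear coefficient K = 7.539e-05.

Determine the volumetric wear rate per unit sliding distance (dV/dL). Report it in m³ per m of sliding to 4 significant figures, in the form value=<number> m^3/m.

Intermediate values are printed rounded, and every step maintains full precision. Rounded just once, at 4 significant figures.
Convert: Hardness H = 261.9 HV × 9.807 MPa/HV = 2568 MPa = 2.568e+09 Pa.
Expressed in SI base units: W = 4.752 N, H = 2.568e+09 Pa, K = 7.539e-05.
The wear rate dV/dL = K·W/H, per unit distance: 7.539e-05 · 4.752 / 2.568e+09 = 1.395e-13 m³/m.

value=1.395e-13 m^3/m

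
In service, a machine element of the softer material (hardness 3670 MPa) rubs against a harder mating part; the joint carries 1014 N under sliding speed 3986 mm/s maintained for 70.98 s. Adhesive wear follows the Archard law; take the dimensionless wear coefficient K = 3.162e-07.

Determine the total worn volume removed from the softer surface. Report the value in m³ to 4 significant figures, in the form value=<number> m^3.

Shown intermediates are rounded; all arithmetic holds full precision, and rounded once at the end, at 4 significant figures.
Convert: Sliding speed v = 3986 mm/s = 3.986 m/s. Total distance L = v·t = 3.986 m/s × 70.98 s = 282.9 m.
Convert: Hardness H = 3670 MPa = 3.670e+09 Pa.
Collected in SI base units: W = 1014 N, H = 3.670e+09 Pa, K = 3.162e-07.
The Archard volume V = K·W·L/H = 3.162e-07 · 1014 · 282.9 / 3.670e+09 = 2.472e-11 m³.

value=2.472e-11 m^3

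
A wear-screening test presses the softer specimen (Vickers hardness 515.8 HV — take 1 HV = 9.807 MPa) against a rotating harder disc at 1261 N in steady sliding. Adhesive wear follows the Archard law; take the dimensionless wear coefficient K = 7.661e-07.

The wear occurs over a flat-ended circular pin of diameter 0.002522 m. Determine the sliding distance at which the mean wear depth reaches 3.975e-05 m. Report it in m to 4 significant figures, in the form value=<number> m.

value=1040 m

Printed values are rounded; the computation maintains full precision. Rounded once at the end: 4 significant figures.
Convert: Hardness H = 515.8 HV × 9.807 MPa/HV = 5058 MPa = 5.058e+09 Pa.
Convert: Contact area A = π·d²/4 = π·(0.002522 m)²/4 = 4.996e-06 m².
Working in SI base units: W = 1261 N, H = 5.058e+09 Pa, K = 7.661e-07.
Volume at the limit: V_lim = h_lim·A = 3.975e-05 · 4.996e-06 = 1.986e-10 m³.
So the life L = V_lim·H/(K·W) = 1.986e-10 · 5.058e+09 / (7.661e-07 · 1261) = 1040 m.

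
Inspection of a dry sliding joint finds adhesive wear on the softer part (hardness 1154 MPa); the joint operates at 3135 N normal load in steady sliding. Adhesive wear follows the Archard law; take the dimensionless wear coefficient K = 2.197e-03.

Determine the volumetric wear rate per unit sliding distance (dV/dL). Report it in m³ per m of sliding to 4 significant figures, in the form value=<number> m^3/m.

Each operation maintains full precision. Shown intermediates are rounded. Rounded just once, at 4 significant digits.
Convert: Hardness H = 1154 MPa = 1.154e+09 Pa.
Collected in SI base units: W = 3135 N, H = 1.154e+09 Pa, K = 2.197e-03.
Volumetric rate dV/dL = K·W/H, so: 2.197e-03 · 3135 / 1.154e+09 = 5.968e-09 m³/m.

value=5.968e-09 m^3/m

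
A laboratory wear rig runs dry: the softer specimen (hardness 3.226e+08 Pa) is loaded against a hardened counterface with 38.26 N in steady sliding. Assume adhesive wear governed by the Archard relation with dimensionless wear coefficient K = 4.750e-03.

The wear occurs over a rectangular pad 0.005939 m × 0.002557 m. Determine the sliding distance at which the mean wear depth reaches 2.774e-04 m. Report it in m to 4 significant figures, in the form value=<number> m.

value=7.478 m

Printed values are rounded; the algebra keeps exact precision, and rounded once at the end: 4 significant digits.
Contact area A = 0.005939 m × 0.002557 m = 1.519e-05 m².
Restated in SI base units: W = 38.26 N, H = 3.226e+08 Pa, K = 4.750e-03.
At the depth limit, V_lim = h_lim·A = 2.774e-04 · 1.519e-05 = 4.213e-09 m³.
Inverting, life L = V_lim·H/(K·W) = 4.213e-09 · 3.226e+08 / (4.750e-03 · 38.26) = 7.478 m.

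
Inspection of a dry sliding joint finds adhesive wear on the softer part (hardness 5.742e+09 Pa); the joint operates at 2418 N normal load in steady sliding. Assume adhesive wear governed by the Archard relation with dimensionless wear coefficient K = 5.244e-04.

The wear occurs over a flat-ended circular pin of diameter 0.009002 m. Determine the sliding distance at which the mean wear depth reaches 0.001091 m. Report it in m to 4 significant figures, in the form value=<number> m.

value=314.4 m

Every step keeps full precision. Intermediate values are shown rounded. Rounded once at the end to four significant figures.
Contact area A = π·d²/4 = π·(0.009002 m)²/4 = 6.365e-05 m².
Working in SI base units: W = 2418 N, H = 5.742e+09 Pa, K = 5.244e-04.
Wearable volume V_lim = h_lim·A = 0.001091 · 6.365e-05 = 6.944e-08 m³.
Life L = V_lim·H/(K·W) = 6.944e-08 · 5.742e+09 / (5.244e-04 · 2418) = 314.4 m.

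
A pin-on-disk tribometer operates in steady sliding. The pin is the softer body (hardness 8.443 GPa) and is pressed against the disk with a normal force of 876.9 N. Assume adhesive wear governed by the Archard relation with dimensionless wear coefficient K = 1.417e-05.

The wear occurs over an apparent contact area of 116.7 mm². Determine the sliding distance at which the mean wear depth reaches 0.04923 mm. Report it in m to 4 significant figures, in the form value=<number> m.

Intermediate values are shown rounded. The computation runs at full float precision. Rounded just once, at four significant figures.
Convert: Hardness H = 8.443 GPa = 8.443e+09 Pa.
Convert: Contact area A = 116.7 mm² = 1.167e-04 m².
Convert: Depth limit h_lim = 0.04923 mm = 4.923e-05 m.
In SI base units, W = 876.9 N, H = 8.443e+09 Pa, K = 1.417e-05.
Volume at the limit: V_lim = h_lim·A = 4.923e-05 · 1.167e-04 = 5.745e-09 m³.
Thus life L = V_lim·H/(K·W) = 5.745e-09 · 8.443e+09 / (1.417e-05 · 876.9) = 3904 m.

value=3904 m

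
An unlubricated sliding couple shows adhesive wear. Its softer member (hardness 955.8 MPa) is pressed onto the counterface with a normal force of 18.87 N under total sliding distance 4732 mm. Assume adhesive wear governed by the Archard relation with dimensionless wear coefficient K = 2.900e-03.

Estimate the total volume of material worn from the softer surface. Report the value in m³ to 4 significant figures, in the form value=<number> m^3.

value=2.709e-10 m^3

Quoted intermediates are rounded; every step maintains full float precision; one final rounding to four significant figures.
Convert: Distance L = 4732 mm = 4.732 m.
Convert: Hardness H = 955.8 MPa = 9.558e+08 Pa.
Working in SI base units: W = 18.87 N, H = 9.558e+08 Pa, K = 2.900e-03.
Archard volume V = K·W·L/H = 2.900e-03 · 18.87 · 4.732 / 9.558e+08 = 2.709e-10 m³.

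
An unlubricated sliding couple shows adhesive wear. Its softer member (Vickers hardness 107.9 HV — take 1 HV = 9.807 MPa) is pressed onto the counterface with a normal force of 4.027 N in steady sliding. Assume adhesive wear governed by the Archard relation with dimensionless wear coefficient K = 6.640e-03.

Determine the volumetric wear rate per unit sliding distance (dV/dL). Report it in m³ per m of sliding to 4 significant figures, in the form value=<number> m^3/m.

value=2.527e-11 m^3/m

Every step keeps exact precision; quoted intermediates are rounded — one last rounding, at 4 significant digits.
Convert: Hardness H = 107.9 HV × 9.807 MPa/HV = 1058 MPa = 1.058e+09 Pa.
SI base units throughout: W = 4.027 N, H = 1.058e+09 Pa, K = 6.640e-03.
The wear rate dV/dL = K·W/H — distance-free: 6.640e-03 · 4.027 / 1.058e+09 = 2.527e-11 m³/m.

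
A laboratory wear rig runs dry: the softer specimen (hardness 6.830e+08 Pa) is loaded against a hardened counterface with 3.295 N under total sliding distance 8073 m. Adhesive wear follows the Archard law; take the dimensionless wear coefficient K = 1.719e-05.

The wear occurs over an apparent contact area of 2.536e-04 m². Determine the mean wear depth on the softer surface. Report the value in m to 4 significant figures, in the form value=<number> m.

value=2.640e-06 m

Intermediate values are shown rounded; all working math carries exact precision; rounded just once, at four significant digits.
Expressed in SI base units: W = 3.295 N, H = 6.830e+08 Pa, K = 1.719e-05.
By Archard's law, V = K·W·L/H = 1.719e-05 · 3.295 · 8073 / 6.830e+08 = 6.695e-10 m³.
Mean depth h = V/A = 6.695e-10 / 2.536e-04 = 2.640e-06 m.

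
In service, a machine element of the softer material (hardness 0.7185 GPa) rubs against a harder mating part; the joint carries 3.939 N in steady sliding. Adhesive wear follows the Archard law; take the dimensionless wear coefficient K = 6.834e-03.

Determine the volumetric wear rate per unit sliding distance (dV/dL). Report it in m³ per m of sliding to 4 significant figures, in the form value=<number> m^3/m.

value=3.747e-11 m^3/m

Intermediate values are displayed rounded, and all arithmetic keeps full precision — one final rounding: 4 significant digits.
Convert: Hardness H = 0.7185 GPa = 7.185e+08 Pa.
Working in SI base units: W = 3.939 N, H = 7.185e+08 Pa, K = 6.834e-03.
The wear rate dV/dL = K·W/H: 6.834e-03 · 3.939 / 7.185e+08 = 3.747e-11 m³/m.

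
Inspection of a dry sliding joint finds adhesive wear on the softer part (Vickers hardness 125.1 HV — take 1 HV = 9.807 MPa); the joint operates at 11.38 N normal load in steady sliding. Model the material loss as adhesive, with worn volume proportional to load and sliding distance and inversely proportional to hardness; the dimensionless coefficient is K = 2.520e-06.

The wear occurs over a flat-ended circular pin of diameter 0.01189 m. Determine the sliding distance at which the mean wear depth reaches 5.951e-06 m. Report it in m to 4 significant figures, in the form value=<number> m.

value=2.827e+04 m

All working math holds exact precision, and intermediates are displayed rounded — one last rounding to 4 significant figures.
Convert: Hardness H = 125.1 HV × 9.807 MPa/HV = 1227 MPa = 1.227e+09 Pa.
Convert: Contact area A = π·d²/4 = π·(0.01189 m)²/4 = 1.110e-04 m².
In SI base units, W = 11.38 N, H = 1.227e+09 Pa, K = 2.520e-06.
Allowed volume V_lim = h_lim·A = 5.951e-06 · 1.110e-04 = 6.608e-10 m³.
So the life L = V_lim·H/(K·W) = 6.608e-10 · 1.227e+09 / (2.520e-06 · 11.38) = 2.827e+04 m.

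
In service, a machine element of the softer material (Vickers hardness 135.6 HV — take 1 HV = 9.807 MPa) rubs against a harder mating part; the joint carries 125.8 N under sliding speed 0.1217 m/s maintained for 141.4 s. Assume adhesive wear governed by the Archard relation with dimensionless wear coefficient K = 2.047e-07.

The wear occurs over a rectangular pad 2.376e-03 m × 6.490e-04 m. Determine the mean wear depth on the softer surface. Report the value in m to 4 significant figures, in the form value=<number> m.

value=2.161e-07 m

Shown intermediates are rounded. Every step carries exact precision; one final rounding: 4 significant figures.
Distance covered L = v·t = 0.1217 m/s × 141.4 s = 17.21 m.
Hardness H = 135.6 HV × 9.807 MPa/HV = 1330 MPa = 1.330e+09 Pa.
Contact area A = 2.376e-03 m × 6.490e-04 m = 1.542e-06 m².
Restated in SI base units: W = 125.8 N, H = 1.330e+09 Pa, K = 2.047e-07.
Wear volume V = K·W·L/H = 2.047e-07 · 125.8 · 17.21 / 1.330e+09 = 3.332e-13 m³.
Mean wear depth h = V/A = 3.332e-13 / 1.542e-06 = 2.161e-07 m.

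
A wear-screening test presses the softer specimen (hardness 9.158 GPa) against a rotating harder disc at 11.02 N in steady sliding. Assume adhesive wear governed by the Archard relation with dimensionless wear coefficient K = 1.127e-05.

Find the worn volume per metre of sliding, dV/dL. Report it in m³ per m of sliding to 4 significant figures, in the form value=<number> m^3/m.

All arithmetic holds full precision; intermediates appear rounded; one final rounding to four significant figures.
Hardness H = 9.158 GPa = 9.158e+09 Pa.
Collected in SI base units: W = 11.02 N, H = 9.158e+09 Pa, K = 1.127e-05.
Wear rate dV/dL = K·W/H (independent of L): 1.127e-05 · 11.02 / 9.158e+09 = 1.356e-14 m³/m.

value=1.356e-14 m^3/m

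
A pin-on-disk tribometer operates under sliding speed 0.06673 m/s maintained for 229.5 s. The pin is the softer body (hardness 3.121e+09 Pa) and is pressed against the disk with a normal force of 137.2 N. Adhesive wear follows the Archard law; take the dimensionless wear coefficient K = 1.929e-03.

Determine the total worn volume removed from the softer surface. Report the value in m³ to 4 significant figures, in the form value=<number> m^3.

value=1.299e-09 m^3

The algebra carries exact precision — intermediate values are printed rounded; a lone final rounding to four significant figures.
Convert: Sliding distance L = v·t = 0.06673 m/s × 229.5 s = 15.31 m.
SI base units throughout: W = 137.2 N, H = 3.121e+09 Pa, K = 1.929e-03.
The Archard volume V = K·W·L/H = 1.929e-03 · 137.2 · 15.31 / 3.121e+09 = 1.299e-09 m³.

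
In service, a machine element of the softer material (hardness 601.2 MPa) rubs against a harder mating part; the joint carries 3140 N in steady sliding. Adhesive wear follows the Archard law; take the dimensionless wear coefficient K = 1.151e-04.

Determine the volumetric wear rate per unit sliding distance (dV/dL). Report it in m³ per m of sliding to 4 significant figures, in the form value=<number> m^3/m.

Every step maintains exact precision. Intermediates are shown rounded. Rounded just once to 4 significant figures.
Hardness H = 601.2 MPa = 6.012e+08 Pa.
Working in SI base units: W = 3140 N, H = 6.012e+08 Pa, K = 1.151e-04.
Volumetric rate dV/dL = K·W/H (no L dependence): 1.151e-04 · 3140 / 6.012e+08 = 6.012e-10 m³/m.

value=6.012e-10 m^3/m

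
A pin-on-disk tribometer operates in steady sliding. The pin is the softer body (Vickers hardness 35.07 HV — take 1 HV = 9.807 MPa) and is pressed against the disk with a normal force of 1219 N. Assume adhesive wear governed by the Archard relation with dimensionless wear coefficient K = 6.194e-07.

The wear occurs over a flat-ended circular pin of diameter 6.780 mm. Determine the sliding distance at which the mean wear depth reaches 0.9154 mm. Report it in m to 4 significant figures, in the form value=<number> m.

All working math holds full float precision, and intermediate values appear rounded. Rounded just once to 4 significant figures.
Hardness H = 35.07 HV × 9.807 MPa/HV = 343.9 MPa = 3.439e+08 Pa.
Pin diameter d = 6.780 mm = 0.006780 m. Contact area A = π·d²/4 = π·(0.006780 m)²/4 = 3.610e-05 m².
Depth limit h_lim = 0.9154 mm = 9.154e-04 m.
Working in SI base units: W = 1219 N, H = 3.439e+08 Pa, K = 6.194e-07.
At the depth limit, V_lim = h_lim·A = 9.154e-04 · 3.610e-05 = 3.305e-08 m³.
Inverting, life L = V_lim·H/(K·W) = 3.305e-08 · 3.439e+08 / (6.194e-07 · 1219) = 1.505e+04 m.

value=1.505e+04 m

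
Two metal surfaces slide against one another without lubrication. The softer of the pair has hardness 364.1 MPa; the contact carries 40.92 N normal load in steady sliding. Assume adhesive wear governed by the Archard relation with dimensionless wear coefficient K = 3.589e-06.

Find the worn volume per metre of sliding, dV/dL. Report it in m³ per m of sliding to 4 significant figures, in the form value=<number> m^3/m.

Each operation runs at exact precision; the intermediates appear rounded, and rounded just once, at 4 significant digits.
Convert: Hardness H = 364.1 MPa = 3.641e+08 Pa.
Restated in SI base units: W = 40.92 N, H = 3.641e+08 Pa, K = 3.589e-06.
Rate of wear dV/dL = K·W/H, per unit distance: 3.589e-06 · 40.92 / 3.641e+08 = 4.034e-13 m³/m.

value=4.034e-13 m^3/m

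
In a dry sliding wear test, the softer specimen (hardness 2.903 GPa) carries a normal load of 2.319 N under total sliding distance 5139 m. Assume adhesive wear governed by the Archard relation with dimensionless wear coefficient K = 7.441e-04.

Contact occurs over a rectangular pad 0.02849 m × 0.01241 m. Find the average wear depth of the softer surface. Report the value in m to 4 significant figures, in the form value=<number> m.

value=8.640e-06 m

All working math keeps exact precision; quoted intermediates are rounded. Rounded once at the end to 4 significant digits.
Hardness H = 2.903 GPa = 2.903e+09 Pa.
Contact area A = 0.02849 m × 0.01241 m = 3.536e-04 m².
Expressed in SI base units: W = 2.319 N, H = 2.903e+09 Pa, K = 7.441e-04.
Archard volume V = K·W·L/H = 7.441e-04 · 2.319 · 5139 / 2.903e+09 = 3.055e-09 m³.
Mean wear depth h = V/A = 3.055e-09 / 3.536e-04 = 8.640e-06 m.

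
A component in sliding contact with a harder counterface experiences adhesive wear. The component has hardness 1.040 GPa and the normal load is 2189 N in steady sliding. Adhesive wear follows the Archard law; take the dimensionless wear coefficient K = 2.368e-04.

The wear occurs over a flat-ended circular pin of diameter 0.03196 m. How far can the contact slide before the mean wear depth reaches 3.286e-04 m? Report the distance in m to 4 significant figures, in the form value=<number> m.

All arithmetic carries full precision; intermediate values are shown rounded. Rounded just once, at 4 significant digits.
Convert: Hardness H = 1.040 GPa = 1.040e+09 Pa.
Convert: Contact area A = π·d²/4 = π·(0.03196 m)²/4 = 8.022e-04 m².
Restated in SI base units: W = 2189 N, H = 1.040e+09 Pa, K = 2.368e-04.
At the depth limit, V_lim = h_lim·A = 3.286e-04 · 8.022e-04 = 2.636e-07 m³.
So the life L = V_lim·H/(K·W) = 2.636e-07 · 1.040e+09 / (2.368e-04 · 2189) = 528.9 m.

value=528.9 m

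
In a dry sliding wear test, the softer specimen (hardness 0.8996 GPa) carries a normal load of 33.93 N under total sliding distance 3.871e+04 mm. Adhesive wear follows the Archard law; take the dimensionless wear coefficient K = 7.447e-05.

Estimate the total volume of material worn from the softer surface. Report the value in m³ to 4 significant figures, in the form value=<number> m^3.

value=1.087e-10 m^3

All working math carries full precision. Intermediate values are shown rounded. Rounded just once to 4 significant digits.
Convert: Path length L = 3.871e+04 mm = 38.71 m.
Convert: Hardness H = 0.8996 GPa = 8.996e+08 Pa.
In SI base units: W = 33.93 N, H = 8.996e+08 Pa, K = 7.447e-05.
The Archard volume V = K·W·L/H = 7.447e-05 · 33.93 · 38.71 / 8.996e+08 = 1.087e-10 m³.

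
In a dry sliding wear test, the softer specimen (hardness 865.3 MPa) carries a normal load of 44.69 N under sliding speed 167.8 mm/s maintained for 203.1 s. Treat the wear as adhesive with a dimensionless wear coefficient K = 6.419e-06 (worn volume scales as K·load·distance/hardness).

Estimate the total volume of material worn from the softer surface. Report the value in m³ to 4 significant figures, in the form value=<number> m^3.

value=1.130e-11 m^3

The intermediates are printed rounded — every step runs at full float precision — one final rounding, at 4 significant digits.
Convert: Sliding speed v = 167.8 mm/s = 0.1678 m/s. Total distance L = v·t = 0.1678 m/s × 203.1 s = 34.08 m.
Convert: Hardness H = 865.3 MPa = 8.653e+08 Pa.
As SI base values: W = 44.69 N, H = 8.653e+08 Pa, K = 6.419e-06.
Wear volume V = K·W·L/H = 6.419e-06 · 44.69 · 34.08 / 8.653e+08 = 1.130e-11 m³.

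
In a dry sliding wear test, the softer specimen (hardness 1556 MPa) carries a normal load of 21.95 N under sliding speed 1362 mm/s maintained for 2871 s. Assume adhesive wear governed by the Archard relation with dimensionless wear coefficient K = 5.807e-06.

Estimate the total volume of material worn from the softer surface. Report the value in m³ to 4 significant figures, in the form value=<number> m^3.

value=3.203e-10 m^3

The intermediates appear rounded, and the algebra keeps full precision, and rounded once at the end: 4 significant figures.
Sliding speed v = 1362 mm/s = 1.362 m/s. Distance covered L = v·t = 1.362 m/s × 2871 s = 3910 m.
Hardness H = 1556 MPa = 1.556e+09 Pa.
Working in SI base units: W = 21.95 N, H = 1.556e+09 Pa, K = 5.807e-06.
Apply Archard: V = K·W·L/H = 5.807e-06 · 21.95 · 3910 / 1.556e+09 = 3.203e-10 m³.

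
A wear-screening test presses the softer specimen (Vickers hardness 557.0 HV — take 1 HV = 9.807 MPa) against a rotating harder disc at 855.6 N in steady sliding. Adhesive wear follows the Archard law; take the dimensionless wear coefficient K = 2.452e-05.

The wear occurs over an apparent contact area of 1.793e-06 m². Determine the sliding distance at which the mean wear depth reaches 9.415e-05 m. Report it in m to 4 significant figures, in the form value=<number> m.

The intermediates are displayed rounded — each operation holds full float precision, and one last rounding to four significant figures.
Convert: Hardness H = 557.0 HV × 9.807 MPa/HV = 5462 MPa = 5.462e+09 Pa.
Expressed in SI base units: W = 855.6 N, H = 5.462e+09 Pa, K = 2.452e-05.
Volume at the limit: V_lim = h_lim·A = 9.415e-05 · 1.793e-06 = 1.688e-10 m³.
So the life L = V_lim·H/(K·W) = 1.688e-10 · 5.462e+09 / (2.452e-05 · 855.6) = 43.95 m.

value=43.95 m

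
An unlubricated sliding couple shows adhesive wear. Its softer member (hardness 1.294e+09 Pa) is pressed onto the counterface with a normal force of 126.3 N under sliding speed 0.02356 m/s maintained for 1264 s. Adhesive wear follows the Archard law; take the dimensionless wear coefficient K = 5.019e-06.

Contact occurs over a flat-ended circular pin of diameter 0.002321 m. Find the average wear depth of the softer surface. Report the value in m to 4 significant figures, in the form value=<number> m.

All arithmetic keeps exact precision; the intermediates are shown rounded. Rounded once at the end: 4 significant figures.
Convert: Sliding distance L = v·t = 0.02356 m/s × 1264 s = 29.78 m.
Convert: Contact area A = π·d²/4 = π·(0.002321 m)²/4 = 4.231e-06 m².
SI base units throughout: W = 126.3 N, H = 1.294e+09 Pa, K = 5.019e-06.
By Archard's law, V = K·W·L/H = 5.019e-06 · 126.3 · 29.78 / 1.294e+09 = 1.459e-11 m³.
Average depth h = V/A = 1.459e-11 / 4.231e-06 = 3.448e-06 m.

value=3.448e-06 m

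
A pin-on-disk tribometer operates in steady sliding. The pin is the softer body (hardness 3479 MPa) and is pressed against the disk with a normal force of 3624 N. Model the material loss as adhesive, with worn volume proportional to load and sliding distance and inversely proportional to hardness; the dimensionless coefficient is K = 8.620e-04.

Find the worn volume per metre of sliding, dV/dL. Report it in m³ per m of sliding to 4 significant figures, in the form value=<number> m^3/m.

value=8.979e-10 m^3/m

Every step carries full precision — intermediate values appear rounded, and one final rounding: four significant figures.
Convert: Hardness H = 3479 MPa = 3.479e+09 Pa.
In SI base units, W = 3624 N, H = 3.479e+09 Pa, K = 8.620e-04.
Rate of wear dV/dL = K·W/H: 8.620e-04 · 3624 / 3.479e+09 = 8.979e-10 m³/m.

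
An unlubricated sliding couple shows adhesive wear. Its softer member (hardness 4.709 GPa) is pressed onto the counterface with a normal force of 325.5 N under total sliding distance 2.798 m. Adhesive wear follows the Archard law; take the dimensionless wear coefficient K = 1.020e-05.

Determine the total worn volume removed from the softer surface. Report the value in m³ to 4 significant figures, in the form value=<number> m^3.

value=1.973e-12 m^3

The intermediates are shown rounded, and the computation holds exact precision. Rounded just once to four significant figures.
Hardness H = 4.709 GPa = 4.709e+09 Pa.
In SI base units, W = 325.5 N, H = 4.709e+09 Pa, K = 1.020e-05.
Archard volume V = K·W·L/H = 1.020e-05 · 325.5 · 2.798 / 4.709e+09 = 1.973e-12 m³.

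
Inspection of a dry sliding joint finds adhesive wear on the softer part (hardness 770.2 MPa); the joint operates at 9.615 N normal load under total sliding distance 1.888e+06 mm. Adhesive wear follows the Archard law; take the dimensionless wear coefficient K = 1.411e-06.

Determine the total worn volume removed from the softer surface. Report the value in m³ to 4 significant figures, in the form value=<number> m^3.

value=3.326e-11 m^3

The algebra maintains full precision, and printed values are rounded. Rounded once at the end to four significant figures.
Convert: Path length L = 1.888e+06 mm = 1888 m.
Convert: Hardness H = 770.2 MPa = 7.702e+08 Pa.
Restated in SI base units: W = 9.615 N, H = 7.702e+08 Pa, K = 1.411e-06.
Wear volume V = K·W·L/H = 1.411e-06 · 9.615 · 1888 / 7.702e+08 = 3.326e-11 m³.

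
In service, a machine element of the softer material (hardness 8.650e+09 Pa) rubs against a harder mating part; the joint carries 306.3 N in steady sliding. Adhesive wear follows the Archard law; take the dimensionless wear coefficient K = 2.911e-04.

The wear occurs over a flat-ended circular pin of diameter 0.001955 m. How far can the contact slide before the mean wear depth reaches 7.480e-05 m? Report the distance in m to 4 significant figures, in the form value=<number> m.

value=21.78 m

The computation maintains full precision; quoted intermediates are rounded. Rounded once at the end to four significant figures.
Convert: Contact area A = π·d²/4 = π·(0.001955 m)²/4 = 3.002e-06 m².
As SI base values: W = 306.3 N, H = 8.650e+09 Pa, K = 2.911e-04.
Volume at the limit: V_lim = h_lim·A = 7.480e-05 · 3.002e-06 = 2.245e-10 m³.
Thus life L = V_lim·H/(K·W) = 2.245e-10 · 8.650e+09 / (2.911e-04 · 306.3) = 21.78 m.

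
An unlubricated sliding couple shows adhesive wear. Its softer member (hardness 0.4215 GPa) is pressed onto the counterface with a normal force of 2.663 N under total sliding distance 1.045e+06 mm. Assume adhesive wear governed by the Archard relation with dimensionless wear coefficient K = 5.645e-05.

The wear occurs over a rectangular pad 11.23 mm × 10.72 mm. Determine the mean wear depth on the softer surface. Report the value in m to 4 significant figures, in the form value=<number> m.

Intermediate values are displayed rounded — every step holds full float precision — rounded once at the end: four significant digits.
Convert: The distance L = 1.045e+06 mm = 1045 m.
Convert: Hardness H = 0.4215 GPa = 4.215e+08 Pa.
Convert: Pad sides 11.23 mm × 10.72 mm = 0.01123 m × 0.01072 m. Contact area A = 0.01123 m × 0.01072 m = 1.204e-04 m².
In SI base units: W = 2.663 N, H = 4.215e+08 Pa, K = 5.645e-05.
Archard relation: V = K·W·L/H = 5.645e-05 · 2.663 · 1045 / 4.215e+08 = 3.727e-10 m³.
Depth of wear h = V/A = 3.727e-10 / 1.204e-04 = 3.096e-06 m.

value=3.096e-06 m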